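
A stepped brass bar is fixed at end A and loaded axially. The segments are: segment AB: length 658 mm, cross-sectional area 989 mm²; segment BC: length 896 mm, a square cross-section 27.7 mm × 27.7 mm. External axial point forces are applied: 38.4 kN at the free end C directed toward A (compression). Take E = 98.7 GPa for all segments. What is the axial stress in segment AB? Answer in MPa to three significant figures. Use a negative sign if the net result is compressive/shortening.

-38.8 MPa

Internal axial forces (sectioning from the free end, tension +): N_BC = -38.4 kN, N_AB = -38.4 kN.
σ_AB = N_AB/A_AB = -38400/989 = -38.83 MPa.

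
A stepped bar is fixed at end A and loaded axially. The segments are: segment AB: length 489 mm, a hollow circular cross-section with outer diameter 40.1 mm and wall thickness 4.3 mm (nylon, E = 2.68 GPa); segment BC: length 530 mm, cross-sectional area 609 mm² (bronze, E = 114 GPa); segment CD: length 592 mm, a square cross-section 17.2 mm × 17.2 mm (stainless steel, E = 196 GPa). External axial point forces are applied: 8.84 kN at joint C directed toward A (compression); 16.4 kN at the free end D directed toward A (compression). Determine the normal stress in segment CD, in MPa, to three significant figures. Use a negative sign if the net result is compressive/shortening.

Internal axial forces (sectioning from the free end, tension +): N_CD = -16.4 kN, N_BC = -25.24 kN, N_AB = -25.24 kN.
A_CD = 295.8 mm².
σ_CD = N_CD/A_CD = -16400/295.8 = -55.44 MPa.

-55.4 MPa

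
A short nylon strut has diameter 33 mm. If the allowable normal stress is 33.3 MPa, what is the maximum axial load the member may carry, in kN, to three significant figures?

A = 855.3 mm².
P_max = σ_allow · A = 33.3 · 855.3 = 28480 N = 28.48 kN.

28.5 kN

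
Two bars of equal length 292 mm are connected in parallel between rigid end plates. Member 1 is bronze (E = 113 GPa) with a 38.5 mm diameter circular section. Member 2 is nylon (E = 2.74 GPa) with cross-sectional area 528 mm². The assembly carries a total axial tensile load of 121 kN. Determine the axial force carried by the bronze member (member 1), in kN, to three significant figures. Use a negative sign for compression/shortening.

A_1 = 1164 mm².
Equal strain + equilibrium ⇒ each member carries load in proportion to AE: A₁E₁ = 131500000 N, A₂E₂ = 1447000 N, ΣAE = 133000000 N.
F₁ = P·A₁E₁/ΣAE = 121000·131500000/133000000 = 119700 N.

120 kN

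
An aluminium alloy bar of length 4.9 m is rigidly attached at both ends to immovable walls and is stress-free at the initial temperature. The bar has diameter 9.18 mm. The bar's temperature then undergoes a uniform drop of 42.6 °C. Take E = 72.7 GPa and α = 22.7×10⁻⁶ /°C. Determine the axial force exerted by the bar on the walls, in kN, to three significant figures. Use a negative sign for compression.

4.65 kN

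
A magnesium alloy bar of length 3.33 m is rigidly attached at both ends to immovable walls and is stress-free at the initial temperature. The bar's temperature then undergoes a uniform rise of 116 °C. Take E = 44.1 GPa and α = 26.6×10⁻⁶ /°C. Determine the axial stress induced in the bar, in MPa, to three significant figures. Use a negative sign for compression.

Free thermal expansion αLΔT = 26.6e-6 · 3330 · 116 = 10.28 mm.
The walls impose strain ε = −(10.28)/3330 = -3.0856e-03; σ = Eε = 44100 · -3.0856e-03 = -136.1 MPa.

-136 MPa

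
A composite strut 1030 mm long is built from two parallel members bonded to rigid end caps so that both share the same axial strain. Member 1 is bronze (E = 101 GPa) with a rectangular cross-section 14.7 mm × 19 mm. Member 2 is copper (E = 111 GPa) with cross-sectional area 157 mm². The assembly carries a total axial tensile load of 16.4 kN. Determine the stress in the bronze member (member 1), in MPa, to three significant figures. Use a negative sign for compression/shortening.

36.3 MPa

A_1 = 279.3 mm².
Equal strain + equilibrium ⇒ each member carries load in proportion to AE: A₁E₁ = 28210000 N, A₂E₂ = 17430000 N, ΣAE = 45640000 N.
σ₁ = P·E₁/ΣAE = 16400·101000/45640000 = 36.3 MPa.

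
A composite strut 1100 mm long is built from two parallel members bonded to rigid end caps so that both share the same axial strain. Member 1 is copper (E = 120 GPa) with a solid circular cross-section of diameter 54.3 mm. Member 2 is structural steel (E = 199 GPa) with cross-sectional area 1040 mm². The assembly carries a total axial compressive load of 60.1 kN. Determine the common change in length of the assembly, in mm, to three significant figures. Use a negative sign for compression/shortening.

A_1 = 2316 mm².
Equal strain + equilibrium ⇒ each member carries load in proportion to AE: A₁E₁ = 277900000 N, A₂E₂ = 207000000 N, ΣAE = 484800000 N.
δ = PL/ΣAE = -60100·1100/484800000 = -0.1364 mm.

-0.136 mm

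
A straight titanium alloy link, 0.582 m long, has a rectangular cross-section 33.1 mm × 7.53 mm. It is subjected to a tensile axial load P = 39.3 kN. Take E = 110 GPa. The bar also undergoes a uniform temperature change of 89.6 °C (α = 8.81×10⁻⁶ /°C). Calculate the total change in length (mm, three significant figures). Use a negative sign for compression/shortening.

1.29 mm

A = 249.2 mm².
δ_mech = NL/(AE) = 39300·582/(249.2·110000) = 0.8343 mm.
δ_thermal = αLΔT = 8.81e-6·582·89.6 = 0.4594 mm.
δ = δ_mech + δ_thermal = 1.294 mm.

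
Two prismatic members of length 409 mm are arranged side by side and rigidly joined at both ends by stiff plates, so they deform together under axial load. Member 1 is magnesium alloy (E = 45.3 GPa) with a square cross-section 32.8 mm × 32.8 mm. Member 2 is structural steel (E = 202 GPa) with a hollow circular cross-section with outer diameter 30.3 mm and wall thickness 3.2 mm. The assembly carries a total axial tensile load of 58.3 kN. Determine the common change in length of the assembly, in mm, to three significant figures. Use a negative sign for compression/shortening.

A_1 = 1076 mm².
A_2 = 272.4 mm².
Equal strain + equilibrium ⇒ each member carries load in proportion to AE: A₁E₁ = 48740000 N, A₂E₂ = 55030000 N, ΣAE = 103800000 N.
δ = PL/ΣAE = 58300·409/103800000 = 0.2298 mm.

0.230 mm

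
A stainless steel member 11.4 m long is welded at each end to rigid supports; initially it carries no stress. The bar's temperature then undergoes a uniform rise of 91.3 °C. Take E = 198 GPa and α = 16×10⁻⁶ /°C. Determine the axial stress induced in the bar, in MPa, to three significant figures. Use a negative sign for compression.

-289 MPa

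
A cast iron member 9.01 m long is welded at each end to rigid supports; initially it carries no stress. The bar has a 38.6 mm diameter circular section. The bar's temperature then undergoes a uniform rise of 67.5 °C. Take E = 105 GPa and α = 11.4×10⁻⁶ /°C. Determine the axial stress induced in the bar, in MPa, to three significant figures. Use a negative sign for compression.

Free thermal expansion αLΔT = 11.4e-6 · 9010 · 67.5 = 6.933 mm.
The walls impose strain ε = −(6.933)/9010 = -7.6950e-04; σ = Eε = 105000 · -7.6950e-04 = -80.8 MPa.

-80.8 MPa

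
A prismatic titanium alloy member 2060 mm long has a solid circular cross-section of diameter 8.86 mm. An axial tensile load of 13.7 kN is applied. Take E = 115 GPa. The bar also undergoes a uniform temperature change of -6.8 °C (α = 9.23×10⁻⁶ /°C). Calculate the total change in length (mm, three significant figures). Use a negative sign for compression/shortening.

3.85 mm

A = 61.65 mm².
δ_mech = NL/(AE) = 13700·2060/(61.65·115000) = 3.98 mm.
δ_thermal = αLΔT = 9.23e-6·2060·-6.8 = -0.1293 mm.
δ = δ_mech + δ_thermal = 3.851 mm.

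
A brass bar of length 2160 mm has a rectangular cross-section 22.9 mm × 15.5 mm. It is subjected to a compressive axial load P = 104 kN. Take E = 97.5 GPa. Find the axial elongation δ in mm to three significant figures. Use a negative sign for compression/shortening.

A = 354.9 mm².
δ_mech = NL/(AE) = -104000·2160/(354.9·97500) = -6.491 mm.

-6.49 mm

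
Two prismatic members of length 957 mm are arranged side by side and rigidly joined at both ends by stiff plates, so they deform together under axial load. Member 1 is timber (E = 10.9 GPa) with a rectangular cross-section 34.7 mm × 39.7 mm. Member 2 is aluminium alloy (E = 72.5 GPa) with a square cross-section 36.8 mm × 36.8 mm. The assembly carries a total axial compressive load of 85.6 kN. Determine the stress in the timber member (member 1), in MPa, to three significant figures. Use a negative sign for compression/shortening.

A_1 = 1378 mm².
A_2 = 1354 mm².
Equal strain + equilibrium ⇒ each member carries load in proportion to AE: A₁E₁ = 15020000 N, A₂E₂ = 98180000 N, ΣAE = 113200000 N.
σ₁ = P·E₁/ΣAE = -85600·10900/113200000 = -8.243 MPa.

-8.24 MPa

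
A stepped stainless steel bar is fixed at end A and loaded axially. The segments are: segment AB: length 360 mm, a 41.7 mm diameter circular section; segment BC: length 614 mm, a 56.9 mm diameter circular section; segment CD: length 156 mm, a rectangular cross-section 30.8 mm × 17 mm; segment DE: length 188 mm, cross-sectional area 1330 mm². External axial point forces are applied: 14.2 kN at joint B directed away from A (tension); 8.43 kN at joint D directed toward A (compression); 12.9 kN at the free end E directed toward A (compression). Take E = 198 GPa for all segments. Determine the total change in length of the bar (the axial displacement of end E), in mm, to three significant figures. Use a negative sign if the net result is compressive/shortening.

Internal axial forces (sectioning from the free end, tension +): N_DE = -12.9 kN, N_CD = -21.33 kN, N_BC = -21.33 kN, N_AB = -7.13 kN.
A_AB = 1366 mm².
A_BC = 2543 mm².
A_CD = 523.6 mm².
δ_AB = -7130·360/(1366·198000) = -0.009492 mm
δ_BC = -21330·614/(2543·198000) = -0.02601 mm
δ_CD = -21330·156/(523.6·198000) = -0.0321 mm
δ_DE = -12900·188/(1330·198000) = -0.009209 mm
δ = Σδ_i = -0.07681 mm.

-0.0768 mm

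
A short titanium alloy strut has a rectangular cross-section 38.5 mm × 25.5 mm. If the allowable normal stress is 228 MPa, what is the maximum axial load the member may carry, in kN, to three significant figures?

224 kN

A = 981.8 mm².
P_max = σ_allow · A = 228 · 981.8 = 223800 N = 223.8 kN.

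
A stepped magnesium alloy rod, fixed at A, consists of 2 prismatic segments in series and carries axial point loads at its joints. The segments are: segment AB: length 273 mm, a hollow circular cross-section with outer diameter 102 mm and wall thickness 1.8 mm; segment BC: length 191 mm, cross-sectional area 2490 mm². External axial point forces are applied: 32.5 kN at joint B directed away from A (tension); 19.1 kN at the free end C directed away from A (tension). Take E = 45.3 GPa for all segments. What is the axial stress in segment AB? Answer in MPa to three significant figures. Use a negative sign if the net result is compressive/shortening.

Internal axial forces (sectioning from the free end, tension +): N_BC = 19.1 kN, N_AB = 51.6 kN.
A_AB = 566.6 mm².
σ_AB = N_AB/A_AB = 51600/566.6 = 91.07 MPa.

91.1 MPa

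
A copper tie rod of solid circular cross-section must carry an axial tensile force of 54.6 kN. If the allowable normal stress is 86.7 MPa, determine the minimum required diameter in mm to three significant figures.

28.3 mm

Required area A ≥ P/σ_allow = 54600/86.7 = 629.8 mm².
For a solid circular section, d ≥ √(4A/π) = 28.32 mm.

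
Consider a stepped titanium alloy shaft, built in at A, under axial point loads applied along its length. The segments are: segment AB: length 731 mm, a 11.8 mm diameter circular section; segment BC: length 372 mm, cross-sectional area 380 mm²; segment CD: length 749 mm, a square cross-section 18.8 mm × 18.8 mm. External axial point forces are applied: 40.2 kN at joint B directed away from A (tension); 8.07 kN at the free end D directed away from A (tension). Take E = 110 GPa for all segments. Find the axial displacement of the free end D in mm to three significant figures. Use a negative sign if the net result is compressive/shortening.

Internal axial forces (sectioning from the free end, tension +): N_CD = 8.07 kN, N_BC = 8.07 kN, N_AB = 48.27 kN.
A_AB = 109.4 mm².
A_CD = 353.4 mm².
δ_AB = 48270·731/(109.4·110000) = 2.933 mm
δ_BC = 8070·372/(380·110000) = 0.07182 mm
δ_CD = 8070·749/(353.4·110000) = 0.1555 mm
δ = Σδ_i = 3.161 mm.

3.16 mm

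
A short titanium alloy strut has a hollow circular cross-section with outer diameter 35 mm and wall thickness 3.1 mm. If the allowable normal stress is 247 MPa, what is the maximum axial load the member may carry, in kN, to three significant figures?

A = 310.7 mm².
P_max = σ_allow · A = 247 · 310.7 = 76740 N = 76.74 kN.

76.7 kN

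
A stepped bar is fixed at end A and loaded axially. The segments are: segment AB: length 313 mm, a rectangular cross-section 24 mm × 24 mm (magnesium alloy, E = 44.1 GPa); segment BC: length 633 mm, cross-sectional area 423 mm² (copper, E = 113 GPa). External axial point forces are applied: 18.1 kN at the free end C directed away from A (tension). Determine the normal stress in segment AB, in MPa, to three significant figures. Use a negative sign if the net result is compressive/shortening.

Internal axial forces (sectioning from the free end, tension +): N_BC = 18.1 kN, N_AB = 18.1 kN.
A_AB = 576 mm².
σ_AB = N_AB/A_AB = 18100/576 = 31.42 MPa.

31.4 MPa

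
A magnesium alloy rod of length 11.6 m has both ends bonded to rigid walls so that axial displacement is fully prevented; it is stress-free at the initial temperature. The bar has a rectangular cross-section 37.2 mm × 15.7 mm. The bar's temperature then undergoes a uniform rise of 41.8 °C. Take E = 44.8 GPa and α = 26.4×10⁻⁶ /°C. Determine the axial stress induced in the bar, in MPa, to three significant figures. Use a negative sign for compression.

-49.4 MPa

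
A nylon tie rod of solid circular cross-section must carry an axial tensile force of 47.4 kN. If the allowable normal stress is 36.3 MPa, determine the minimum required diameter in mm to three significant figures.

Required area A ≥ P/σ_allow = 47400/36.3 = 1306 mm².
For a solid circular section, d ≥ √(4A/π) = 40.77 mm.

40.8 mm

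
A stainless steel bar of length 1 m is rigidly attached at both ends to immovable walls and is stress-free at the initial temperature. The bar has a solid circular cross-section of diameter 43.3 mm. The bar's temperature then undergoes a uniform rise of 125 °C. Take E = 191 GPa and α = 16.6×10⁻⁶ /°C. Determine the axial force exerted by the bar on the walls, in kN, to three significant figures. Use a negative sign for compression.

Free thermal expansion αLΔT = 16.6e-6 · 1000 · 125 = 2.075 mm.
The walls impose strain ε = −(2.075)/1000 = -2.0750e-03; σ = Eε = 191000 · -2.0750e-03 = -396.3 MPa.
Wall reaction R = σ·A = -396.3·1473 = -583600 N = -583.6 kN.

-584 kN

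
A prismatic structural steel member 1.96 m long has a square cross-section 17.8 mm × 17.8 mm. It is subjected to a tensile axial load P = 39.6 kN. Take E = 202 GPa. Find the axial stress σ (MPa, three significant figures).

125 MPa

A = 316.8 mm².
σ = N/A = 39600/316.8 = 125 MPa.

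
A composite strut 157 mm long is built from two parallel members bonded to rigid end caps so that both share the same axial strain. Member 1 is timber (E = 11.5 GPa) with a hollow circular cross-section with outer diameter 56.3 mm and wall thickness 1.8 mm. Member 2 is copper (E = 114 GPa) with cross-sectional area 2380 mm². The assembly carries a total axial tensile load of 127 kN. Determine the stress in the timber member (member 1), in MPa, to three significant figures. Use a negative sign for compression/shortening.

A_1 = 308.2 mm².
Equal strain + equilibrium ⇒ each member carries load in proportion to AE: A₁E₁ = 3544000 N, A₂E₂ = 271300000 N, ΣAE = 274900000 N.
σ₁ = P·E₁/ΣAE = 127000·11500/274900000 = 5.314 MPa.

5.31 MPa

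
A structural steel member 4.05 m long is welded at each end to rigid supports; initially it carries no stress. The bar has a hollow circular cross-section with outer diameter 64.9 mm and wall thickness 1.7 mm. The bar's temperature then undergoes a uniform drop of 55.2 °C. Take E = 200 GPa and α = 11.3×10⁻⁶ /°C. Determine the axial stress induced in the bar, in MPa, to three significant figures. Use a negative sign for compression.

Free thermal expansion αLΔT = 11.3e-6 · 4050 · -55.2 = -2.526 mm.
The walls impose strain ε = −(-2.526)/4050 = 6.2376e-04; σ = Eε = 200000 · 6.2376e-04 = 124.8 MPa.

125 MPa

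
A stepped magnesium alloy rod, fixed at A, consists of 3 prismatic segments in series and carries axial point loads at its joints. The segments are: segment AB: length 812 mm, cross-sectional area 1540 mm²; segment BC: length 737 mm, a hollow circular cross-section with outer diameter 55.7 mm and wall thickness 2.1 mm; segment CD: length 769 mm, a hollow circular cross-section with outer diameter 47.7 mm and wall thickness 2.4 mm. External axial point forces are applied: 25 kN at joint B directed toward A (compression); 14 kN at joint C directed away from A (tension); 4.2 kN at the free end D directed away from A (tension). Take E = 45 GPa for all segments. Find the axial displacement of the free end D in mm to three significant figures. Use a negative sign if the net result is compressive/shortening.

Internal axial forces (sectioning from the free end, tension +): N_CD = 4.2 kN, N_BC = 18.2 kN, N_AB = -6.8 kN.
A_BC = 353.6 mm².
A_CD = 341.6 mm².
δ_AB = -6800·812/(1540·45000) = -0.07968 mm
δ_BC = 18200·737/(353.6·45000) = 0.8429 mm
δ_CD = 4200·769/(341.6·45000) = 0.2101 mm
δ = Σδ_i = 0.9734 mm.

0.973 mm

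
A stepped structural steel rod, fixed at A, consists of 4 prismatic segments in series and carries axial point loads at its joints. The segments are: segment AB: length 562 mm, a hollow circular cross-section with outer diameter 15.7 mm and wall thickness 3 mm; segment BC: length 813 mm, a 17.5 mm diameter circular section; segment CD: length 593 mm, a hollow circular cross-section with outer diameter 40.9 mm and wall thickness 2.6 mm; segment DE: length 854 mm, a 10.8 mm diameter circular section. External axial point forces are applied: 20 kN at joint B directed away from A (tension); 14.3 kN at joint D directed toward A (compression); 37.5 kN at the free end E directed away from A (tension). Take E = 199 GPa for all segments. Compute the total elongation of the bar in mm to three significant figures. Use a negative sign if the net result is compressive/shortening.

3.39 mm

Internal axial forces (sectioning from the free end, tension +): N_DE = 37.5 kN, N_CD = 23.2 kN, N_BC = 23.2 kN, N_AB = 43.2 kN.
A_AB = 119.7 mm².
A_BC = 240.5 mm².
A_CD = 312.8 mm².
A_DE = 91.61 mm².
δ_AB = 43200·562/(119.7·199000) = 1.019 mm
δ_BC = 23200·813/(240.5·199000) = 0.3941 mm
δ_CD = 23200·593/(312.8·199000) = 0.221 mm
δ_DE = 37500·854/(91.61·199000) = 1.757 mm
δ = Σδ_i = 3.391 mm.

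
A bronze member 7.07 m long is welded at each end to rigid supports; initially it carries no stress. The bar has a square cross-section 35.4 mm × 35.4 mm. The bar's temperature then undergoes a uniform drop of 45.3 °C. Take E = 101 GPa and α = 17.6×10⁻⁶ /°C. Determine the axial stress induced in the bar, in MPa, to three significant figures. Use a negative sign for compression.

80.5 MPa

Free thermal expansion αLΔT = 17.6e-6 · 7070 · -45.3 = -5.637 mm.
The walls impose strain ε = −(-5.637)/7070 = 7.9728e-04; σ = Eε = 101000 · 7.9728e-04 = 80.53 MPa.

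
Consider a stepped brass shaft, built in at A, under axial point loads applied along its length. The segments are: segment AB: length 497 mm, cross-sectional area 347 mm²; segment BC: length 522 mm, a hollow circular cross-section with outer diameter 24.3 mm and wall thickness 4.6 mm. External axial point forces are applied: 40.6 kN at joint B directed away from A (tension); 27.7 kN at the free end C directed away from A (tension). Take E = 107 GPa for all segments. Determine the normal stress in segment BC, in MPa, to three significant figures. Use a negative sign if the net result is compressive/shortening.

97.3 MPa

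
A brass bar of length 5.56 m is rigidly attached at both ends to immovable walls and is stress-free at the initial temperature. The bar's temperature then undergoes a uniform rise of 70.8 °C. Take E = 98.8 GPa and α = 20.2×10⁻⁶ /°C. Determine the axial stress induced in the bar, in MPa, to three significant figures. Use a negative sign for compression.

-141 MPa

Free thermal expansion αLΔT = 20.2e-6 · 5560 · 70.8 = 7.952 mm.
The walls impose strain ε = −(7.952)/5560 = -1.4302e-03; σ = Eε = 98800 · -1.4302e-03 = -141.3 MPa.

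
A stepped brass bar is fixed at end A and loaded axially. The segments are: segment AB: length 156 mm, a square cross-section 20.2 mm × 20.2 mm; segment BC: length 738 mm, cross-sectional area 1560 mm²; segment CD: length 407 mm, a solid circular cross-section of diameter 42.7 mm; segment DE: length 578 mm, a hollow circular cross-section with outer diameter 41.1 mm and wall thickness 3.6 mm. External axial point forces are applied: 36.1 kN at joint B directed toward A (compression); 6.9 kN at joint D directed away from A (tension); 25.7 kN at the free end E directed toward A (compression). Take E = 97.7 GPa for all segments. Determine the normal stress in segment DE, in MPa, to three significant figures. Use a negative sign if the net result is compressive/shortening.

-60.6 MPa

Internal axial forces (sectioning from the free end, tension +): N_DE = -25.7 kN, N_CD = -18.8 kN, N_BC = -18.8 kN, N_AB = -54.9 kN.
A_DE = 424.1 mm².
σ_DE = N_DE/A_DE = -25700/424.1 = -60.6 MPa.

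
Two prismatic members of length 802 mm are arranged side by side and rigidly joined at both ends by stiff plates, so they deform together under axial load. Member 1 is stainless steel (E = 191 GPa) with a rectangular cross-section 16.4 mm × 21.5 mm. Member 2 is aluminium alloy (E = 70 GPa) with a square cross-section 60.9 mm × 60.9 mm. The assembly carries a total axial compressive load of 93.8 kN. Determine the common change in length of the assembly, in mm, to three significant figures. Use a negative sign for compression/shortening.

A_1 = 352.6 mm².
A_2 = 3709 mm².
Equal strain + equilibrium ⇒ each member carries load in proportion to AE: A₁E₁ = 67350000 N, A₂E₂ = 259600000 N, ΣAE = 327000000 N.
δ = PL/ΣAE = -93800·802/327000000 = -0.2301 mm.

-0.230 mm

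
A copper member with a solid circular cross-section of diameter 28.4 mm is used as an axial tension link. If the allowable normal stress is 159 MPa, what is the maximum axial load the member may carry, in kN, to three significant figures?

A = 633.5 mm².
P_max = σ_allow · A = 159 · 633.5 = 100700 N = 100.7 kN.

101 kN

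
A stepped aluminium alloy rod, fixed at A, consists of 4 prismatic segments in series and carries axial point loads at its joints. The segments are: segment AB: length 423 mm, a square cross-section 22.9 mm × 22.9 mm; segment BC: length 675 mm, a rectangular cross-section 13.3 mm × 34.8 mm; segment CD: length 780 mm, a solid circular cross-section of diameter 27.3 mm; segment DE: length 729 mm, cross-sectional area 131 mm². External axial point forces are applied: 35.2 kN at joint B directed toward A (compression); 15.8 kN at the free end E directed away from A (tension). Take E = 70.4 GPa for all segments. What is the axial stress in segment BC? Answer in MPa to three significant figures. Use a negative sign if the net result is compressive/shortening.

34.1 MPa

Internal axial forces (sectioning from the free end, tension +): N_DE = 15.8 kN, N_CD = 15.8 kN, N_BC = 15.8 kN, N_AB = -19.4 kN.
A_BC = 462.8 mm².
σ_BC = N_BC/A_BC = 15800/462.8 = 34.14 MPa.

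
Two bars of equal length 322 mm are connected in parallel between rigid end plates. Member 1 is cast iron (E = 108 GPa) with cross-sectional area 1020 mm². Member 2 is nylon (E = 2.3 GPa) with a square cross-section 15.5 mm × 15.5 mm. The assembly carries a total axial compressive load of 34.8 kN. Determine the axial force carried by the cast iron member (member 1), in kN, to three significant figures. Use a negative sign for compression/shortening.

-34.6 kN

A_2 = 240.2 mm².
Equal strain + equilibrium ⇒ each member carries load in proportion to AE: A₁E₁ = 110200000 N, A₂E₂ = 552600 N, ΣAE = 110700000 N.
F₁ = P·A₁E₁/ΣAE = -34800·110200000/110700000 = -34630 N.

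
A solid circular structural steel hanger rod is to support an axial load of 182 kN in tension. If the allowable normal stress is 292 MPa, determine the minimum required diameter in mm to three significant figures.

28.2 mm

Required area A ≥ P/σ_allow = 182000/292 = 623.3 mm².
For a solid circular section, d ≥ √(4A/π) = 28.17 mm.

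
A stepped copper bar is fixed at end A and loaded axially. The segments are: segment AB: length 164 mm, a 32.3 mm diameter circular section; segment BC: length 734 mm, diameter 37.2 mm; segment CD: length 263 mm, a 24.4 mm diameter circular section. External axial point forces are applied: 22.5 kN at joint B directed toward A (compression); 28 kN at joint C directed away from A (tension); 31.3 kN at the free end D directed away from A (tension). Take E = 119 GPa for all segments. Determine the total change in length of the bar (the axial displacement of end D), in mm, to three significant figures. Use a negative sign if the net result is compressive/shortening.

Internal axial forces (sectioning from the free end, tension +): N_CD = 31.3 kN, N_BC = 59.3 kN, N_AB = 36.8 kN.
A_AB = 819.4 mm².
A_BC = 1087 mm².
A_CD = 467.6 mm².
δ_AB = 36800·164/(819.4·119000) = 0.06189 mm
δ_BC = 59300·734/(1087·119000) = 0.3365 mm
δ_CD = 31300·263/(467.6·119000) = 0.1479 mm
δ = Σδ_i = 0.5464 mm.

0.546 mm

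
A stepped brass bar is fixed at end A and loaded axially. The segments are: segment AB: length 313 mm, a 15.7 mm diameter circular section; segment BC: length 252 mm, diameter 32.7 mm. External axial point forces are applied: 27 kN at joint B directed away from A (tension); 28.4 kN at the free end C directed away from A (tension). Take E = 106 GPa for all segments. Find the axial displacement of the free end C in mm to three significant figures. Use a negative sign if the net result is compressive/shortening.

0.925 mm

Internal axial forces (sectioning from the free end, tension +): N_BC = 28.4 kN, N_AB = 55.4 kN.
A_AB = 193.6 mm².
A_BC = 839.8 mm².
δ_AB = 55400·313/(193.6·106000) = 0.845 mm
δ_BC = 28400·252/(839.8·106000) = 0.08039 mm
δ = Σδ_i = 0.9254 mm.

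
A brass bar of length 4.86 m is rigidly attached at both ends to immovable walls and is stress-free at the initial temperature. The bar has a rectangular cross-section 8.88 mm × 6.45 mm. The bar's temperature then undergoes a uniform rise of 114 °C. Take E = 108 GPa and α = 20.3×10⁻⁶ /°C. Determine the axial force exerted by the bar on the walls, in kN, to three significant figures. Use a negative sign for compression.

-14.3 kN

Free thermal expansion αLΔT = 20.3e-6 · 4860 · 114 = 11.25 mm.
The walls impose strain ε = −(11.25)/4860 = -2.3142e-03; σ = Eε = 108000 · -2.3142e-03 = -249.9 MPa.
Wall reaction R = σ·A = -249.9·57.28 = -14320 N = -14.32 kN.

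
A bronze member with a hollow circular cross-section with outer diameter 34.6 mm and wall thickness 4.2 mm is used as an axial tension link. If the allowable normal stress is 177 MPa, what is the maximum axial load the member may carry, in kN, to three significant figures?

71.0 kN

A = 401.1 mm².
P_max = σ_allow · A = 177 · 401.1 = 71000 N = 71 kN.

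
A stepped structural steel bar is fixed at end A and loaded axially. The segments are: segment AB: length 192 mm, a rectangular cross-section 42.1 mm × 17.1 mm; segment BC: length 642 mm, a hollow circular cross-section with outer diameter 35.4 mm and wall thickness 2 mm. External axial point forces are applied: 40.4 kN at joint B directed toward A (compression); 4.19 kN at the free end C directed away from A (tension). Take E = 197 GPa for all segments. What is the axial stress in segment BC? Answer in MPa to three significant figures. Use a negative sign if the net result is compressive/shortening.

Internal axial forces (sectioning from the free end, tension +): N_BC = 4.19 kN, N_AB = -36.21 kN.
A_BC = 209.9 mm².
σ_BC = N_BC/A_BC = 4190/209.9 = 19.97 MPa.

20.0 MPa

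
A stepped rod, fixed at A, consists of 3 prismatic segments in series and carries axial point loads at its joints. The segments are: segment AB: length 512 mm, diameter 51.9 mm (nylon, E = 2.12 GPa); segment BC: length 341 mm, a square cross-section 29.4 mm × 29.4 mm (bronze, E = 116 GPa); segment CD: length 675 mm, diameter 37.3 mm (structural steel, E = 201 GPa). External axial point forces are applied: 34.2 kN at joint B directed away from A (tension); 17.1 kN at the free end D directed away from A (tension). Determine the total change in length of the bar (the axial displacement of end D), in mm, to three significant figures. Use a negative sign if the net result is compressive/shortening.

Internal axial forces (sectioning from the free end, tension +): N_CD = 17.1 kN, N_BC = 17.1 kN, N_AB = 51.3 kN.
A_AB = 2116 mm².
A_BC = 864.4 mm².
A_CD = 1093 mm².
δ_AB = 51300·512/(2116·2120) = 5.856 mm
δ_BC = 17100·341/(864.4·116000) = 0.05816 mm
δ_CD = 17100·675/(1093·201000) = 0.05255 mm
δ = Σδ_i = 5.967 mm.

5.97 mm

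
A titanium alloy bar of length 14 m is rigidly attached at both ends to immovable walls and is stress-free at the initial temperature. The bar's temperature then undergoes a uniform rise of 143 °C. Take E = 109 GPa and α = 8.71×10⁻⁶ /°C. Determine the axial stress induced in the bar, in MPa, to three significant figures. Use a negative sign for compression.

Free thermal expansion αLΔT = 8.71e-6 · 14000 · 143 = 17.44 mm.
The walls impose strain ε = −(17.44)/14000 = -1.2455e-03; σ = Eε = 109000 · -1.2455e-03 = -135.8 MPa.

-136 MPa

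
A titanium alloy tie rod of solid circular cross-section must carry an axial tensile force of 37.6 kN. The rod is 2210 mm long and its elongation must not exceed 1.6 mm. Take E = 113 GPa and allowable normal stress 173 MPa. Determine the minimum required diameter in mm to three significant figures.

Required area A ≥ P/σ_allow = 37600/173 = 217.3 mm².
For a solid circular section, d ≥ √(4A/π) = 16.64 mm.
Elongation limit: A ≥ PL/(Eδ_allow) = 37600·2210/(113000·1.6) = 459.6 mm² ⇒ d ≥ 24.19 mm.
The elongation limit governs.

24.2 mm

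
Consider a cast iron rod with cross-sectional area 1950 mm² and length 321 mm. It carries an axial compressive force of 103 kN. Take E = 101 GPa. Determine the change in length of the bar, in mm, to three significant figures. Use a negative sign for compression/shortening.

-0.168 mm

δ_mech = NL/(AE) = -103000·321/(1950·101000) = -0.1679 mm.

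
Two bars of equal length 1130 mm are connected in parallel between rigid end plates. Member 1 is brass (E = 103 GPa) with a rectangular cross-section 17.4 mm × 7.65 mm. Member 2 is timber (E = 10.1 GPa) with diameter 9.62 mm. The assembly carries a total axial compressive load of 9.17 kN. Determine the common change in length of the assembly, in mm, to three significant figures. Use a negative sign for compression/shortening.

-0.717 mm

A_1 = 133.1 mm².
A_2 = 72.68 mm².
Equal strain + equilibrium ⇒ each member carries load in proportion to AE: A₁E₁ = 13710000 N, A₂E₂ = 734100 N, ΣAE = 14440000 N.
δ = PL/ΣAE = -9170·1130/14440000 = -0.7174 mm.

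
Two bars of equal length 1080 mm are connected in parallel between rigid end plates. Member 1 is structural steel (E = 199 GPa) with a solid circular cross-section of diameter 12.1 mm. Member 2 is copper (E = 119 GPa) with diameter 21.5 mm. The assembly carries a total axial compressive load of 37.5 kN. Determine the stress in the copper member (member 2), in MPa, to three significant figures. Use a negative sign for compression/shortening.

-67.5 MPa

A_1 = 115 mm².
A_2 = 363.1 mm².
Equal strain + equilibrium ⇒ each member carries load in proportion to AE: A₁E₁ = 22880000 N, A₂E₂ = 43200000 N, ΣAE = 66090000 N.
σ₂ = P·E₂/ΣAE = -37500·119000/66090000 = -67.53 MPa.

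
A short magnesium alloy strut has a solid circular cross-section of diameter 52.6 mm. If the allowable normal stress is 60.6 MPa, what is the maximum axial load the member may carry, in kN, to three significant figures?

A = 2173 mm².
P_max = σ_allow · A = 60.6 · 2173 = 131700 N = 131.7 kN.

132 kN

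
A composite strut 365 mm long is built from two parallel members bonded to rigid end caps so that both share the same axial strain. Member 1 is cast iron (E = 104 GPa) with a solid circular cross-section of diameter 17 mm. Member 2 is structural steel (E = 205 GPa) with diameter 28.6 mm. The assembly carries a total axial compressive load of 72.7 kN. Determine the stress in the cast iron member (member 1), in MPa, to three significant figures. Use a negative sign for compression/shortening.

-48.7 MPa

A_1 = 227 mm².
A_2 = 642.4 mm².
Equal strain + equilibrium ⇒ each member carries load in proportion to AE: A₁E₁ = 23610000 N, A₂E₂ = 131700000 N, ΣAE = 155300000 N.
σ₁ = P·E₁/ΣAE = -72700·104000/155300000 = -48.68 MPa.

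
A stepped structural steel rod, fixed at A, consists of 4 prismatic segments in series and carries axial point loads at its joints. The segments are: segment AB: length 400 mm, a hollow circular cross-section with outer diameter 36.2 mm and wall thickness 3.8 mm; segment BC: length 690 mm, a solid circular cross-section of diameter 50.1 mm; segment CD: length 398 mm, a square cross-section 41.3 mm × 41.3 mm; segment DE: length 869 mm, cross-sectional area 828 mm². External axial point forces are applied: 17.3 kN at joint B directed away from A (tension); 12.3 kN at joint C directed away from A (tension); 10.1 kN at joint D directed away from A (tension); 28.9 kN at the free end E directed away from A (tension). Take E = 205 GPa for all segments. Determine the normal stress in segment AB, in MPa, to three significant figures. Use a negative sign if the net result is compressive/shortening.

177 MPa

Internal axial forces (sectioning from the free end, tension +): N_DE = 28.9 kN, N_CD = 39 kN, N_BC = 51.3 kN, N_AB = 68.6 kN.
A_AB = 386.8 mm².
σ_AB = N_AB/A_AB = 68600/386.8 = 177.4 MPa.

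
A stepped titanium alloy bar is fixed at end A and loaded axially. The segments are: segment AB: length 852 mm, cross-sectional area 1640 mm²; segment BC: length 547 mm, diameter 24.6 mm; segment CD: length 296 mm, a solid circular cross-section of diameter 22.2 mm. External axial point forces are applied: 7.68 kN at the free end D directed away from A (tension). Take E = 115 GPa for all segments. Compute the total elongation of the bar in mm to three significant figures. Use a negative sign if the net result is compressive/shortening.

0.163 mm

Internal axial forces (sectioning from the free end, tension +): N_CD = 7.68 kN, N_BC = 7.68 kN, N_AB = 7.68 kN.
A_BC = 475.3 mm².
A_CD = 387.1 mm².
δ_AB = 7680·852/(1640·115000) = 0.03469 mm
δ_BC = 7680·547/(475.3·115000) = 0.07686 mm
δ_CD = 7680·296/(387.1·115000) = 0.05107 mm
δ = Σδ_i = 0.1626 mm.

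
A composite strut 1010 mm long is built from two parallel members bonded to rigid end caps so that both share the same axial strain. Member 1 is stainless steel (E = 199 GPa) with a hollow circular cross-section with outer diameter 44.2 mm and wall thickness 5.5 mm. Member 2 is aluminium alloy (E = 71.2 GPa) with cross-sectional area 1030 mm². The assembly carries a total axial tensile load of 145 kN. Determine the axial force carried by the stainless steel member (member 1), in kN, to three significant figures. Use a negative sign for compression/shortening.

93.5 kN

A_1 = 668.7 mm².
Equal strain + equilibrium ⇒ each member carries load in proportion to AE: A₁E₁ = 133100000 N, A₂E₂ = 73340000 N, ΣAE = 206400000 N.
F₁ = P·A₁E₁/ΣAE = 145000·133100000/206400000 = 93480 N.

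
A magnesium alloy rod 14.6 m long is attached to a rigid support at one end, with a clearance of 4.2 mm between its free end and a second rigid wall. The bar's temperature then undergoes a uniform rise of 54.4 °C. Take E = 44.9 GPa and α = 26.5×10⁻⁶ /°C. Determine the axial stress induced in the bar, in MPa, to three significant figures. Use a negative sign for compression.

-51.8 MPa

Free thermal expansion αLΔT = 26.5e-6 · 14600 · 54.4 = 21.05 mm.
The walls engage after the gap closes; constrained expansion = 21.05 − 4.2 = 16.85 mm.
The walls impose strain ε = −(16.85)/14600 = -1.1539e-03; σ = Eε = 44900 · -1.1539e-03 = -51.81 MPa.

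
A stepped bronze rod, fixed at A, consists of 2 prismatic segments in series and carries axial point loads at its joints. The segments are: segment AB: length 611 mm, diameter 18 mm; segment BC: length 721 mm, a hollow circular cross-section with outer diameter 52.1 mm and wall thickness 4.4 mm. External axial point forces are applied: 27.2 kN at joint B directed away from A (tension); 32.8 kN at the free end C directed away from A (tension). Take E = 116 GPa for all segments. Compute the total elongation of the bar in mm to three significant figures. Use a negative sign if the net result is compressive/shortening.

1.55 mm

Internal axial forces (sectioning from the free end, tension +): N_BC = 32.8 kN, N_AB = 60 kN.
A_AB = 254.5 mm².
A_BC = 659.4 mm².
δ_AB = 60000·611/(254.5·116000) = 1.242 mm
δ_BC = 32800·721/(659.4·116000) = 0.3092 mm
δ = Σδ_i = 1.551 mm.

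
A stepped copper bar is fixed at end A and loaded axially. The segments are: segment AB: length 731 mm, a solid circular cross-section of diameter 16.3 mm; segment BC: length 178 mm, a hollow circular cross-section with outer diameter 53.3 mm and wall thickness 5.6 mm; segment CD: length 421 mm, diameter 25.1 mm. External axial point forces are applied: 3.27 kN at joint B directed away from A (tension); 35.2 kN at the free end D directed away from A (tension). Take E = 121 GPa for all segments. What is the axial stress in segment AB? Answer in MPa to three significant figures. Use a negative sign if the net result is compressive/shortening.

Internal axial forces (sectioning from the free end, tension +): N_CD = 35.2 kN, N_BC = 35.2 kN, N_AB = 38.47 kN.
A_AB = 208.7 mm².
σ_AB = N_AB/A_AB = 38470/208.7 = 184.4 MPa.

184 MPa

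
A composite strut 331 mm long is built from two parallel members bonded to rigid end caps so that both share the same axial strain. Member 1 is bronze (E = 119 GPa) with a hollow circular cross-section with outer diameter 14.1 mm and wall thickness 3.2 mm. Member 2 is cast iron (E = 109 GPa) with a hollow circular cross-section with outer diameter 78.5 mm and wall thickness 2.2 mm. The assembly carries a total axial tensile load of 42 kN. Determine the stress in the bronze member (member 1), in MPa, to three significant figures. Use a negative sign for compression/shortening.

70.9 MPa

A_1 = 109.6 mm².
A_2 = 527.3 mm².
Equal strain + equilibrium ⇒ each member carries load in proportion to AE: A₁E₁ = 13040000 N, A₂E₂ = 57480000 N, ΣAE = 70520000 N.
σ₁ = P·E₁/ΣAE = 42000·119000/70520000 = 70.87 MPa.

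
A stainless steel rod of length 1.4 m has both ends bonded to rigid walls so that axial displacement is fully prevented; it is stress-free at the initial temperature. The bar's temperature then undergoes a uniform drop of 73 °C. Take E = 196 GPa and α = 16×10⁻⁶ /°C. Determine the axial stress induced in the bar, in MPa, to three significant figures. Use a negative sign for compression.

229 MPa

Free thermal expansion αLΔT = 16e-6 · 1400 · -73 = -1.635 mm.
The walls impose strain ε = −(-1.635)/1400 = 1.1680e-03; σ = Eε = 196000 · 1.1680e-03 = 228.9 MPa.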